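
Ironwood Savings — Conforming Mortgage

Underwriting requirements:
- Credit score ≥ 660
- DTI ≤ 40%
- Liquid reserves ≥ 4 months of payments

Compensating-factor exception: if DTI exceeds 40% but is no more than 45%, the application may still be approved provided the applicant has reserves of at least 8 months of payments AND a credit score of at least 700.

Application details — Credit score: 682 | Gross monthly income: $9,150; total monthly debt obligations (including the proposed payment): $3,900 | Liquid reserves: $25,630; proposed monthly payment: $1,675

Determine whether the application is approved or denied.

Denied

Credit score 682 ≥ 660 (meets base)
DTI = 3,900/9,150 = 42.6% > 40% — standard DTI limit exceeded.
Liquid reserves cover 25,630/1,675 = 15.3 months — ≥ 4 required
42.6% falls in the override range (40%–45%), so the compensating-factor test applies.
Override check — reserves: 15.3 mo (ok); score: 682 (below 700).
Override conditions not both satisfied; exception does not apply.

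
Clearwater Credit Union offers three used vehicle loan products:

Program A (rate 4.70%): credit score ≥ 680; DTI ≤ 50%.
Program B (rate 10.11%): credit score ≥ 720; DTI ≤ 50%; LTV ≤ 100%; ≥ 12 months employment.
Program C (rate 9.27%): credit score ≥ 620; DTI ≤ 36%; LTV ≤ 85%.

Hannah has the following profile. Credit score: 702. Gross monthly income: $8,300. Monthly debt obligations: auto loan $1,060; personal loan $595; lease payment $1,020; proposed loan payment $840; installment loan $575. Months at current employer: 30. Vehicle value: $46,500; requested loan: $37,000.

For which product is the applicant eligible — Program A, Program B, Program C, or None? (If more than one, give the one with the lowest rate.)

Total debts = (1,060 + 595 + 1,020 + 840 + 575) = 4,090; DTI = 4,090/8,300 = 49.3%.
LTV = 37,000/46,500 = 79.6%.
Program A: score 702 ≥ 680; DTI 49.3% ≤ 50% → qualifies.
Program B: score 702 < 720; DTI 49.3% ≤ 50%; LTV 79.6% ≤ 100%; employment 30 ≥ 12 mo → does not qualify.
Program C: score 702 ≥ 620; DTI 49.3% > 36%; LTV 79.6% ≤ 85% → does not qualify.

Program A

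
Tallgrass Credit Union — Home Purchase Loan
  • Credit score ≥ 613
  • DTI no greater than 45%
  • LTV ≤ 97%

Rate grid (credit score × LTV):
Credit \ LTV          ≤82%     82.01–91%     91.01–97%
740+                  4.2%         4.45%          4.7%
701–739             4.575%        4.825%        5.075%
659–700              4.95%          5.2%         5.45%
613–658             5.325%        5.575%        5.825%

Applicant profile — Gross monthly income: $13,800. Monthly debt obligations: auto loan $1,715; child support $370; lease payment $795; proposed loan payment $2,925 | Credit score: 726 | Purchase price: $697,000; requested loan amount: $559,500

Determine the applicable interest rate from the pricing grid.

4.575%

Credit score 726 ≥ 613; Total monthly debts = (1,715 + 370 + 795 + 2,925) = 5,805. Debt-to-income = 5,805/13,800 = 42.1% — meets 45% limit
LTV = 559,500/697,000 = 80.3% ≤ 97%
Row: 726 falls in 701–739. Column: 80.3% falls in ≤82%. Rate = 4.575%.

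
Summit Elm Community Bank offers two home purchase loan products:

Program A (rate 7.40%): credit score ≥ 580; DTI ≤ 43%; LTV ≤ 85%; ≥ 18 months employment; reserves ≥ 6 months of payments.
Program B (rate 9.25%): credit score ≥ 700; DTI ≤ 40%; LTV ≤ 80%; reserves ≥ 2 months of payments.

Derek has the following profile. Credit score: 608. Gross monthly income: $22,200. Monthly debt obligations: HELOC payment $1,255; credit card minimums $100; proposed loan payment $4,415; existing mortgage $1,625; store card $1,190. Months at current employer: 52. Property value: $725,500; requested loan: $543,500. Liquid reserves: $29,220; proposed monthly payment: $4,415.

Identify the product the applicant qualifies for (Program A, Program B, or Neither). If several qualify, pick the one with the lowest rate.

Total debts = (1,255 + 100 + 4,415 + 1,625 + 1,190) = 8,585; DTI = 8,585/22,200 = 38.7%.
LTV = 543,500/725,500 = 74.9%.
Reserves = 29,220/4,415 = 6.6 months.
Program A: score 608 ≥ 580; DTI 38.7% ≤ 43%; LTV 74.9% ≤ 85%; employment 52 ≥ 18 mo; reserves 6.6 ≥ 6 mo → qualifies.
Program B: score 608 < 700; DTI 38.7% ≤ 40%; LTV 74.9% ≤ 80%; reserves 6.6 ≥ 2 mo → does not qualify.

Program A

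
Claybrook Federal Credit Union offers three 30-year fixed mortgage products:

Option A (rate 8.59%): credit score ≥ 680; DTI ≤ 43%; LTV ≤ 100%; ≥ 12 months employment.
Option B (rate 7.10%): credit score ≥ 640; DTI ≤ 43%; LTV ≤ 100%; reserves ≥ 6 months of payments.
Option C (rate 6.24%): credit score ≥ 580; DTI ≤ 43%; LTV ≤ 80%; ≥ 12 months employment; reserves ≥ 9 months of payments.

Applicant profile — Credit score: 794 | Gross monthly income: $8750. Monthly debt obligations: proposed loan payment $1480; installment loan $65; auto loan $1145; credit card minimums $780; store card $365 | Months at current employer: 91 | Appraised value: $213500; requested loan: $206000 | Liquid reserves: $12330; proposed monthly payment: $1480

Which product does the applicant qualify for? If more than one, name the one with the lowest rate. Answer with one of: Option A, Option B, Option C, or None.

Total debts = (1,480 + 65 + 1,145 + 780 + 365) = 3,835; DTI = 3,835/8,750 = 43.8%.
LTV = 206,000/213,500 = 96.5%.
Reserves = 12,330/1,480 = 8.3 months.
Option A: score 794 ≥ 680; DTI 43.8% > 43%; LTV 96.5% ≤ 100%; employment 91 ≥ 12 mo → does not qualify.
Option B: score 794 ≥ 640; DTI 43.8% > 43%; LTV 96.5% ≤ 100%; reserves 8.3 ≥ 6 mo → does not qualify.
Option C: score 794 ≥ 580; DTI 43.8% > 43%; LTV 96.5% > 80%; employment 91 ≥ 12 mo; reserves 8.3 < 9 mo → does not qualify.

None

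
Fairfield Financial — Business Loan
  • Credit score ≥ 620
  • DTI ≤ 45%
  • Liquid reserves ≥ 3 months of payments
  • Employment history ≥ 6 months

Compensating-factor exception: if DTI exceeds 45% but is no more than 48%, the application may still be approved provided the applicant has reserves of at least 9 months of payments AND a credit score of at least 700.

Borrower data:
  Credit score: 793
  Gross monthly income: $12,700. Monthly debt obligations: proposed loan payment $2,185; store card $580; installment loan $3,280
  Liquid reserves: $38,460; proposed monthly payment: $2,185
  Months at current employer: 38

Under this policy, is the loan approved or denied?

Credit score 793 ≥ 620 (meets base)
Total debts = (2,185 + 580 + 3,280) = 6,045. DTI: 6,045 ÷ 12,700 = 47.6%, over the 45% base limit.
Reserves = 38,460/2,185 = 17.6 months ≥ 3
Employment 38 ≥ 6 months
47.6% falls in the override range (45%–48%), so the compensating-factor test applies.
Reserves 17.6 ≥ 9 months; credit score 793 ≥ 700.
Both override conditions satisfied; DTI exception granted.

Approved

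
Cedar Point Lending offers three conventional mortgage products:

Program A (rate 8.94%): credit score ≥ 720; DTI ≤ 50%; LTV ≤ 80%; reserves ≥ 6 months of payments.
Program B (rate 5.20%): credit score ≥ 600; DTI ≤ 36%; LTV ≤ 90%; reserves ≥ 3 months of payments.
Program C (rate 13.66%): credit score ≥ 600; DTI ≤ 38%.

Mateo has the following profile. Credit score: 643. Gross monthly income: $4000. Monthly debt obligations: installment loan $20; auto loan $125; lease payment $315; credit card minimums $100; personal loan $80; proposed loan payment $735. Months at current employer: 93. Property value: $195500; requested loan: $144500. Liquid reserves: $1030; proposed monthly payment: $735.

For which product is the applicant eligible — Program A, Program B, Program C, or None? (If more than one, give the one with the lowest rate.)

Program C

Total debts = (20 + 125 + 315 + 100 + 80 + 735) = 1,375; DTI = 1,375/4,000 = 34.4%.
LTV = 144,500/195,500 = 73.9%.
Reserves = 1,030/735 = 1.4 months.
Program A: score 643 < 720; DTI 34.4% ≤ 50%; LTV 73.9% ≤ 80%; reserves 1.4 < 6 mo → does not qualify.
Program B: score 643 ≥ 600; DTI 34.4% ≤ 36%; LTV 73.9% ≤ 90%; reserves 1.4 < 3 mo → does not qualify.
Program C: score 643 ≥ 600; DTI 34.4% ≤ 38% → qualifies.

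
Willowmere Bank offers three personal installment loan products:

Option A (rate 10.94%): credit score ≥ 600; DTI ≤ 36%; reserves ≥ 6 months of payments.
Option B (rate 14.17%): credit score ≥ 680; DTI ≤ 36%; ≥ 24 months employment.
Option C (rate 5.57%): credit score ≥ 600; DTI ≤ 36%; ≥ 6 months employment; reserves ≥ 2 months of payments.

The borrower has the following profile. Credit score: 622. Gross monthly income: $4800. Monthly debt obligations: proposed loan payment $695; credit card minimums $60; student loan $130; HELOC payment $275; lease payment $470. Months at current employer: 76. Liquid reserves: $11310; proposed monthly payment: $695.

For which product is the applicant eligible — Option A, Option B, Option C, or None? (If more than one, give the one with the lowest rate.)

Total debts = (695 + 60 + 130 + 275 + 470) = 1,630; DTI = 1,630/4,800 = 34%.
Reserves = 11,310/695 = 16.3 months.
Option A: score 622 ≥ 600; DTI 34% ≤ 36%; reserves 16.3 ≥ 6 mo → qualifies.
Option B: score 622 < 680; DTI 34% ≤ 36%; employment 76 ≥ 24 mo → does not qualify.
Option C: score 622 ≥ 600; DTI 34% ≤ 36%; employment 76 ≥ 6 mo; reserves 16.3 ≥ 2 mo → qualifies.
Qualifying: Option A, Option C. Lowest rate is 5.57% → Option C.

Option C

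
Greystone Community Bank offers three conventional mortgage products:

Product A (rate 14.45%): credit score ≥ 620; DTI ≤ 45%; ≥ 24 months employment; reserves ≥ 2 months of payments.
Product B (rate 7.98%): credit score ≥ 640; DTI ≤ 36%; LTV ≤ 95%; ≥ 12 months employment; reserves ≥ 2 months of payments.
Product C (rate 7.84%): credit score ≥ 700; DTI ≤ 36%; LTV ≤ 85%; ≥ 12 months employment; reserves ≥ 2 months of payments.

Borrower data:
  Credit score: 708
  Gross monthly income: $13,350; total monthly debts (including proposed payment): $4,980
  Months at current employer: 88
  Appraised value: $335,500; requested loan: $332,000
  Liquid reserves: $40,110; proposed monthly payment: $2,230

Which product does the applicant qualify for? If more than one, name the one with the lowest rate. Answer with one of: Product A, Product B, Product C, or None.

Product A

DTI = 4,980/13,350 = 37.3%.
LTV = 332,000/335,500 = 99%.
Reserves = 40,110/2,230 = 18.0 months.
Product A: score 708 ≥ 620; DTI 37.3% ≤ 45%; employment 88 ≥ 24 mo; reserves 18.0 ≥ 2 mo → qualifies.
Product B: score 708 ≥ 640; DTI 37.3% > 36%; LTV 99% > 95%; employment 88 ≥ 12 mo; reserves 18.0 ≥ 2 mo → does not qualify.
Product C: score 708 ≥ 700; DTI 37.3% > 36%; LTV 99% > 85%; employment 88 ≥ 12 mo; reserves 18.0 ≥ 2 mo → does not qualify.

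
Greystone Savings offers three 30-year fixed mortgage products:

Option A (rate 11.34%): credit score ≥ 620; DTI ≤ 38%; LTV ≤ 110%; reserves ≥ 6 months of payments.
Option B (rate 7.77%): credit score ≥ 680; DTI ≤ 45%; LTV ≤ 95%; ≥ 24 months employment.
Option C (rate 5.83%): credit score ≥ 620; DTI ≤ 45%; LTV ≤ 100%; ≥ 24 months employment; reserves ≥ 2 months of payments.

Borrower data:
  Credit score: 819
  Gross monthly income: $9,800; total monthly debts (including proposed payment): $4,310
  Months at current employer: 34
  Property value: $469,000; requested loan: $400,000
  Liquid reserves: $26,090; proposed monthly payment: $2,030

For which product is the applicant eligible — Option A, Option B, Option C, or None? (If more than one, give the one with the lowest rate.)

Option C

DTI = 4,310/9,800 = 44%.
LTV = 400,000/469,000 = 85.3%.
Reserves = 26,090/2,030 = 12.9 months.
Option A: score 819 ≥ 620; DTI 44% > 38%; LTV 85.3% ≤ 110%; reserves 12.9 ≥ 6 mo → does not qualify.
Option B: score 819 ≥ 680; DTI 44% ≤ 45%; LTV 85.3% ≤ 95%; employment 34 ≥ 24 mo → qualifies.
Option C: score 819 ≥ 620; DTI 44% ≤ 45%; LTV 85.3% ≤ 100%; employment 34 ≥ 24 mo; reserves 12.9 ≥ 2 mo → qualifies.
Qualifying: Option B, Option C. Lowest rate is 5.83% → Option C.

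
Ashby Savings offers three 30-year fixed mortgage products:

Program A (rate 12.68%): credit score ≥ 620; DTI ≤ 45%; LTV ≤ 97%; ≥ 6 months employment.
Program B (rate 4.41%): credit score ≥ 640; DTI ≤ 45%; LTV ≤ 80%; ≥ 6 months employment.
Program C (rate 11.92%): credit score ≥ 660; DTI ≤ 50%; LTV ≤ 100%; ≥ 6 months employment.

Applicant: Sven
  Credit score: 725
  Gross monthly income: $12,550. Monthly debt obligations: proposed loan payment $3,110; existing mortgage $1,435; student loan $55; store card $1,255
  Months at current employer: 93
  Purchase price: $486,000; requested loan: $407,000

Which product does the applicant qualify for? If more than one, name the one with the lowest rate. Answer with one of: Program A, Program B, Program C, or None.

Program C

Total debts = (3,110 + 1,435 + 55 + 1,255) = 5,855; DTI = 5,855/12,550 = 46.7%.
LTV = 407,000/486,000 = 83.7%.
Program A: score 725 ≥ 620; DTI 46.7% > 45%; LTV 83.7% ≤ 97%; employment 93 ≥ 6 mo → does not qualify.
Program B: score 725 ≥ 640; DTI 46.7% > 45%; LTV 83.7% > 80%; employment 93 ≥ 6 mo → does not qualify.
Program C: score 725 ≥ 660; DTI 46.7% ≤ 50%; LTV 83.7% ≤ 100%; employment 93 ≥ 6 mo → qualifies.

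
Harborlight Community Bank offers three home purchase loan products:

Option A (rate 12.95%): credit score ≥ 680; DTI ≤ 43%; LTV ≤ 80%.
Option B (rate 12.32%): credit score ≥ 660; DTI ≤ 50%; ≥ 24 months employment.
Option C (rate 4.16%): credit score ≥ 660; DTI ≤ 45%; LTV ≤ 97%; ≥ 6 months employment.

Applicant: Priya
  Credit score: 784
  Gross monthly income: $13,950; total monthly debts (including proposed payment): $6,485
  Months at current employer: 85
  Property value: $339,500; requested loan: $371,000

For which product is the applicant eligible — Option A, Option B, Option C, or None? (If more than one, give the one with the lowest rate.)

Option B

DTI = 6,485/13,950 = 46.5%.
LTV = 371,000/339,500 = 109.3%.
Option A: score 784 ≥ 680; DTI 46.5% > 43%; LTV 109.3% > 80% → does not qualify.
Option B: score 784 ≥ 660; DTI 46.5% ≤ 50%; employment 85 ≥ 24 mo → qualifies.
Option C: score 784 ≥ 660; DTI 46.5% > 45%; LTV 109.3% > 97%; employment 85 ≥ 6 mo → does not qualify.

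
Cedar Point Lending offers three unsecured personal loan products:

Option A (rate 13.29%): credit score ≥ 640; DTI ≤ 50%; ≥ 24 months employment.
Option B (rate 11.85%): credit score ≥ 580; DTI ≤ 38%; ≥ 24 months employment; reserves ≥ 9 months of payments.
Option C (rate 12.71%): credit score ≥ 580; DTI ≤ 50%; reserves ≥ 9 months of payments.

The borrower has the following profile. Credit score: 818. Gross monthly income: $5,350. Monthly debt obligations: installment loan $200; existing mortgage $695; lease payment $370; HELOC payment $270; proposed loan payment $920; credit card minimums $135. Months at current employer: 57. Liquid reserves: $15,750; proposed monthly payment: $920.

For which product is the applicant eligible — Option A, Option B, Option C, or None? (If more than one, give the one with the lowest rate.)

Total debts = (200 + 695 + 370 + 270 + 920 + 135) = 2,590; DTI = 2,590/5,350 = 48.4%.
Reserves = 15,750/920 = 17.1 months.
Option A: score 818 ≥ 640; DTI 48.4% ≤ 50%; employment 57 ≥ 24 mo → qualifies.
Option B: score 818 ≥ 580; DTI 48.4% > 38%; employment 57 ≥ 24 mo; reserves 17.1 ≥ 9 mo → does not qualify.
Option C: score 818 ≥ 580; DTI 48.4% ≤ 50%; reserves 17.1 ≥ 9 mo → qualifies.
Qualifying: Option A, Option C. Lowest rate is 12.71% → Option C.

Option C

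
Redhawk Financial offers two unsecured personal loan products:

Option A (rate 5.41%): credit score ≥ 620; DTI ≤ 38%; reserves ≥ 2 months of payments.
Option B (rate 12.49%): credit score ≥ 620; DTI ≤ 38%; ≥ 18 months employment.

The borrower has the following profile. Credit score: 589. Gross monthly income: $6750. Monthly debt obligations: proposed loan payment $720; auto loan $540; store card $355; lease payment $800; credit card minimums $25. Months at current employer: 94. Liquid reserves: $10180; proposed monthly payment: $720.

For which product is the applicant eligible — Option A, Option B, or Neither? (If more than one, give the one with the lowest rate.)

Neither

Total debts = (720 + 540 + 355 + 800 + 25) = 2,440; DTI = 2,440/6,750 = 36.1%.
Reserves = 10,180/720 = 14.1 months.
Option A: score 589 < 620; DTI 36.1% ≤ 38%; reserves 14.1 ≥ 2 mo → does not qualify.
Option B: score 589 < 620; DTI 36.1% ≤ 38%; employment 94 ≥ 18 mo → does not qualify.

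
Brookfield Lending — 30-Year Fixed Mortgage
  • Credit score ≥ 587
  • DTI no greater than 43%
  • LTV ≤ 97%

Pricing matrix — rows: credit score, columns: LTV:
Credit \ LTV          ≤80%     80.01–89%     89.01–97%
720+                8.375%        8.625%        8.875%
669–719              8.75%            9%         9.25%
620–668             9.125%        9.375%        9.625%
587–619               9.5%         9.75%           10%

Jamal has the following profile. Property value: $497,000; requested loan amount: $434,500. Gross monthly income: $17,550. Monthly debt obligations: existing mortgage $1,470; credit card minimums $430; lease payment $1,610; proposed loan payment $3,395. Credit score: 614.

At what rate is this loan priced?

Credit score 614 ≥ 587; Total monthly debts = (1,470 + 430 + 1,610 + 3,395) = 6,905. DTI: 6,905 ÷ 17,550 = 39.3%, within the 43% cap
Loan-to-value = 434,500/497,000 = 87.4% — pass (97% max)
Score 614 is in the 587–619 band; LTV 87.4% is in the 80.01–89% band → 9.75%.

9.75%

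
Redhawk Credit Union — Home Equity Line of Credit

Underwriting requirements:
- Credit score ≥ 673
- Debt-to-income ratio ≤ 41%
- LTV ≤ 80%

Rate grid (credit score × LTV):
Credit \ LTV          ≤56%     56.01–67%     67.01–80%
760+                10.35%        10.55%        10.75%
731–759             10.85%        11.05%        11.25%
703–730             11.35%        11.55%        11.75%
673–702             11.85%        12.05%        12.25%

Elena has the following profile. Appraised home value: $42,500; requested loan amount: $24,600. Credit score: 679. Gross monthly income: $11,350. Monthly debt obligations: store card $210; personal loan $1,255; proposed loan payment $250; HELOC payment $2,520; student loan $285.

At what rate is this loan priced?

Credit score 679 ≥ 673; Total monthly debts = (210 + 1,255 + 250 + 2,520 + 285) = 4,520. Debt-to-income = 4,520/11,350 = 39.8% — meets 41% limit
Loan-to-value = 24,600/42,500 = 57.9% — pass (80% max)
Row: 679 falls in 673–702. Column: 57.9% falls in 56.01–67%. Rate = 12.05%.

12.05%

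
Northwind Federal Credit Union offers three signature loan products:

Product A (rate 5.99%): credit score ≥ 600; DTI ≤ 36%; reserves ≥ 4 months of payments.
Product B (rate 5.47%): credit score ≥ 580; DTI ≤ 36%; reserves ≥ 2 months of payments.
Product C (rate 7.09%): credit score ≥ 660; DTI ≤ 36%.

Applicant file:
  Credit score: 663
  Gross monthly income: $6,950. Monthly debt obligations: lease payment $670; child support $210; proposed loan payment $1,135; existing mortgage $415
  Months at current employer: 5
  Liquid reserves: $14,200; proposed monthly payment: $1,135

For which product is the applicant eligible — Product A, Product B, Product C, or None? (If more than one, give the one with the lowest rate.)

Total debts = (670 + 210 + 1,135 + 415) = 2,430; DTI = 2,430/6,950 = 35%.
Reserves = 14,200/1,135 = 12.5 months.
Product A: score 663 ≥ 600; DTI 35% ≤ 36%; reserves 12.5 ≥ 4 mo → qualifies.
Product B: score 663 ≥ 580; DTI 35% ≤ 36%; reserves 12.5 ≥ 2 mo → qualifies.
Product C: score 663 ≥ 660; DTI 35% ≤ 36% → qualifies.
Qualifying: Product A, Product B, Product C. Lowest rate is 5.47% → Product B.

Product B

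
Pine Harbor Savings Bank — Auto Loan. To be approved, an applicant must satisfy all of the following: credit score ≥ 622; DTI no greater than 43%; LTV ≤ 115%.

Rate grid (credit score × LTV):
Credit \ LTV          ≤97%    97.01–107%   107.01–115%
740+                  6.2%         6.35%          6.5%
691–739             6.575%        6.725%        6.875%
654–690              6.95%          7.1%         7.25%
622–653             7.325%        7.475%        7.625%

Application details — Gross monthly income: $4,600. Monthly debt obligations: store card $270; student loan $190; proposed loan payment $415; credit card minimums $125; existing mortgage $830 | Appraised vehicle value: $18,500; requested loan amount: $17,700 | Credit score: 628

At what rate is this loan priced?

Credit score 628 ≥ 622; Total monthly debts = (270 + 190 + 415 + 125 + 830) = 1,830. DTI = 1,830/4,600 = 39.8% ≤ 43%
LTV = 17,700/18,500 = 95.7% ≤ 115%
Row: 628 falls in 622–653. Column: 95.7% falls in ≤97%. Rate = 7.325%.

7.325%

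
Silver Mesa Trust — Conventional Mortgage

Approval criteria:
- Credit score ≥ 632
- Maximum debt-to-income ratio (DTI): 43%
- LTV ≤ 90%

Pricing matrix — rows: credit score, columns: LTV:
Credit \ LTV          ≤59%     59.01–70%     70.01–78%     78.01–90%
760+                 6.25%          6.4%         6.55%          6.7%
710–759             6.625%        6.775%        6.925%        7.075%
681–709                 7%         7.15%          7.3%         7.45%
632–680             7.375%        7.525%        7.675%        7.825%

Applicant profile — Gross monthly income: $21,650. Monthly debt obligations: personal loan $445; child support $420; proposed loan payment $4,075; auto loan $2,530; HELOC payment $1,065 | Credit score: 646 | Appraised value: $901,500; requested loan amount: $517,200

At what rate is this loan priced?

Credit score 646 ≥ 632; Total monthly debts = (445 + 420 + 4,075 + 2,530 + 1,065) = 8,535. DTI: 8,535 ÷ 21,650 = 39.4%, within the 43% cap
LTV = 517,200/901,500 = 57.4% ≤ 90%
Row: 646 falls in 632–680. Column: 57.4% falls in ≤59%. Rate = 7.375%.

7.375%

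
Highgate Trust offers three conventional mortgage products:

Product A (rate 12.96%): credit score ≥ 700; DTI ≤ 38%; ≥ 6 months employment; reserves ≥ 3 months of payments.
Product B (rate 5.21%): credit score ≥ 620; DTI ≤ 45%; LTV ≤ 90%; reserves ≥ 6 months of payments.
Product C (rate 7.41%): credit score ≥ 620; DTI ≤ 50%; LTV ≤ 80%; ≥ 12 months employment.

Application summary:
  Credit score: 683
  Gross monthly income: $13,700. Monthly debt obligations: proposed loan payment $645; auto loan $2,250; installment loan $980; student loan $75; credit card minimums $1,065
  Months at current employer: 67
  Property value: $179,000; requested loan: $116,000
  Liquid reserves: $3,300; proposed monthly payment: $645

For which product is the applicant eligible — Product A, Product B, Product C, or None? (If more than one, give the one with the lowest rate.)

Total debts = (645 + 2,250 + 980 + 75 + 1,065) = 5,015; DTI = 5,015/13,700 = 36.6%.
LTV = 116,000/179,000 = 64.8%.
Reserves = 3,300/645 = 5.1 months.
Product A: score 683 < 700; DTI 36.6% ≤ 38%; employment 67 ≥ 6 mo; reserves 5.1 ≥ 3 mo → does not qualify.
Product B: score 683 ≥ 620; DTI 36.6% ≤ 45%; LTV 64.8% ≤ 90%; reserves 5.1 < 6 mo → does not qualify.
Product C: score 683 ≥ 620; DTI 36.6% ≤ 50%; LTV 64.8% ≤ 80%; employment 67 ≥ 12 mo → qualifies.

Product C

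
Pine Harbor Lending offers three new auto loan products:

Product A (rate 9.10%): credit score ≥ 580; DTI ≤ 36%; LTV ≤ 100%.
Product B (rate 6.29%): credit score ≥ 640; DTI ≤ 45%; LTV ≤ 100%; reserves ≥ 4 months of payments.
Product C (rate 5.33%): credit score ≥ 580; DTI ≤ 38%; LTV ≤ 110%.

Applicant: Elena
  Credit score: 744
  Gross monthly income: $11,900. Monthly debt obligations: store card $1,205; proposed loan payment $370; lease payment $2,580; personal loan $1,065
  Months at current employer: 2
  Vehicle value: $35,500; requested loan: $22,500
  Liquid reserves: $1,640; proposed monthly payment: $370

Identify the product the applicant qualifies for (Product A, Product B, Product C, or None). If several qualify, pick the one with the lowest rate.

Product B

Total debts = (1,205 + 370 + 2,580 + 1,065) = 5,220; DTI = 5,220/11,900 = 43.9%.
LTV = 22,500/35,500 = 63.4%.
Reserves = 1,640/370 = 4.4 months.
Product A: score 744 ≥ 580; DTI 43.9% > 36%; LTV 63.4% ≤ 100% → does not qualify.
Product B: score 744 ≥ 640; DTI 43.9% ≤ 45%; LTV 63.4% ≤ 100%; reserves 4.4 ≥ 4 mo → qualifies.
Product C: score 744 ≥ 580; DTI 43.9% > 38%; LTV 63.4% ≤ 110% → does not qualify.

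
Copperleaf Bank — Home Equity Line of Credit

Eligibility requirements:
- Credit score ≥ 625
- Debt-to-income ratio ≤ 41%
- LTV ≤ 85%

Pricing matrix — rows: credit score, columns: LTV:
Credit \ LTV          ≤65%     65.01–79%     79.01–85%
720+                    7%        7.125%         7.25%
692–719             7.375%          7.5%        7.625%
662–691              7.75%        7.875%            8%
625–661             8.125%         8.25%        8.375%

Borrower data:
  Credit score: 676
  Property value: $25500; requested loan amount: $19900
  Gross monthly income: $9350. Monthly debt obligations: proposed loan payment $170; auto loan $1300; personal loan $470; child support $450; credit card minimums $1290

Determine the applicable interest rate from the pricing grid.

7.875%

Credit score 676 ≥ 625; Total monthly debts = (170 + 1,300 + 470 + 450 + 1,290) = 3,680. Debt-to-income = 3,680/9,350 = 39.4% — meets 41% limit
LTV: 19,900 ÷ 25,500 = 78%, within 85% cap
Score 676 is in the 662–691 band; LTV 78% is in the 65.01–79% band → 7.875%.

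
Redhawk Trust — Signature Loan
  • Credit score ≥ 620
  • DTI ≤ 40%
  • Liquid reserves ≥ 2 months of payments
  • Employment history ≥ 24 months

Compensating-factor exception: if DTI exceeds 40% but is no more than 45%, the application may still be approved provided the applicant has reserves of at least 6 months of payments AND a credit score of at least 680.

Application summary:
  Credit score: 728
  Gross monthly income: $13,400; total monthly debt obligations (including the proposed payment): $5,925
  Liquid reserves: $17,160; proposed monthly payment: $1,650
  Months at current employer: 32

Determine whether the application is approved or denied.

Credit score 728 ≥ 620 (meets base)
DTI: 5,925 ÷ 13,400 = 44.2%, over the 40% base limit.
Reserves = 17,160/1,650 = 10.4 months ≥ 2
Employment 32 ≥ 24 months
DTI 44.2% is within the 40%–45% exception band; checking compensating factors.
Override check — reserves: 10.4 mo (ok); score: 728 (ok).
Both override conditions satisfied; DTI exception granted.

Approved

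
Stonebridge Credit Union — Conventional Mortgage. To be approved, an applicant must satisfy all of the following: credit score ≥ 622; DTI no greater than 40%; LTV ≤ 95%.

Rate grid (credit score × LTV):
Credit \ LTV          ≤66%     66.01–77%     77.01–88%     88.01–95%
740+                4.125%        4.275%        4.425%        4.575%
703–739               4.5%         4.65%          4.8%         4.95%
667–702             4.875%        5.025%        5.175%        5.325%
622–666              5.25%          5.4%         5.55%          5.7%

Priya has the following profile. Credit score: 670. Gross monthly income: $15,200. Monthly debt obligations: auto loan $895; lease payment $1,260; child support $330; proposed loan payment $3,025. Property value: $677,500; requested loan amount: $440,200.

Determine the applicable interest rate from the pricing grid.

4.875%

Credit score 670 ≥ 622; Total monthly debts = (895 + 1,260 + 330 + 3,025) = 5,510. Debt-to-income = 5,510/15,200 = 36.2% — meets 40% limit
LTV = 440,200/677,500 = 65% ≤ 95%
Row: 670 falls in 667–702. Column: 65% falls in ≤66%. Rate = 4.875%.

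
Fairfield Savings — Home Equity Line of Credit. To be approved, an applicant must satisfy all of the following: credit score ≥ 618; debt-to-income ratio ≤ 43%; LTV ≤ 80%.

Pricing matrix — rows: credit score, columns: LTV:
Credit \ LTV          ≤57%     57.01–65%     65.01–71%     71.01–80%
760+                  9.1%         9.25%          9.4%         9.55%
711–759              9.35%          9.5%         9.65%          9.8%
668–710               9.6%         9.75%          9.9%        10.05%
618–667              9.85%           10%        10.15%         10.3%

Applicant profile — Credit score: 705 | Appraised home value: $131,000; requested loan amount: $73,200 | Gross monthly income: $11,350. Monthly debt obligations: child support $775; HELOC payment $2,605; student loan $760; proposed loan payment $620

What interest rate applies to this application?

Credit score 705 ≥ 618; Total monthly debts = (775 + 2,605 + 760 + 620) = 4,760. DTI = 4,760/11,350 = 41.9% ≤ 43%
Loan-to-value = 73,200/131,000 = 55.9% — pass (80% max)
Credit 705 → row 668–710; LTV 55.9% → column ≤57%. Grid cell → 9.6%.

9.6%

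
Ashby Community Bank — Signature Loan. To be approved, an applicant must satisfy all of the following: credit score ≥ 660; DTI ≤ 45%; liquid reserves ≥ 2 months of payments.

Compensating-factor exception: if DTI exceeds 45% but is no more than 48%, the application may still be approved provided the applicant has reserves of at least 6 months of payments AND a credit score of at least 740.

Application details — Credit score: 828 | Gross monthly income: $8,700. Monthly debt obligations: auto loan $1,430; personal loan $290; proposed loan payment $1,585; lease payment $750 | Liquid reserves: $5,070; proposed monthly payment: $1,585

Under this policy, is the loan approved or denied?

Credit score 828 ≥ 660 (meets base)
Total debts = (1,430 + 290 + 1,585 + 750) = 4,055. DTI = 4,055/8,700 = 46.6% > 45% — standard DTI limit exceeded.
Liquid reserves cover 5,070/1,585 = 3.2 months — ≥ 2 required
DTI 46.6% is within the 45%–48% exception band; checking compensating factors.
Override check — reserves: 3.2 mo (short of 6); score: 828 (ok).
Compensating-factor requirement not fully met.

Denied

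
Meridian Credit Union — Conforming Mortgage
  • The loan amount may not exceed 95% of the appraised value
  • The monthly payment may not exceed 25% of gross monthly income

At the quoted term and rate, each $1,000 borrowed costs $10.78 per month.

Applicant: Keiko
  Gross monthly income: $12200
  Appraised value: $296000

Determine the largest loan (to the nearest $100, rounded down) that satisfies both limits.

Payment cap: 25% × $12,200 = $3,050/month.
At $10.78 per $1,000, that supports 3,050/10.78 × 1,000 ≈ $282,931 → $282,900.
LTV cap: 95% × $296,000 = $281,200 → $281,200.
Binding constraint: loan-to-value.

$281,200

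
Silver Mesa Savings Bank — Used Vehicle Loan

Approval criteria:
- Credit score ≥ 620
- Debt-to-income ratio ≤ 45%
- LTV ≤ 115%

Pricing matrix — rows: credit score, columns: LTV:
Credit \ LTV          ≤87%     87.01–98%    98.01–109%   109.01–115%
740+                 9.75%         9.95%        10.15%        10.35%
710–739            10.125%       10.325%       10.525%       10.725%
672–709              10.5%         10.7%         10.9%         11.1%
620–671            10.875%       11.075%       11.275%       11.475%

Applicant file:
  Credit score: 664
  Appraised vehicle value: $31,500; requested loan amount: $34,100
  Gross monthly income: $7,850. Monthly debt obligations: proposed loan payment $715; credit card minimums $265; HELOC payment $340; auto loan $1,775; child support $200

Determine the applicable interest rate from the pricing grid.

11.275%

Credit score 664 ≥ 620; Total monthly debts = (715 + 265 + 340 + 1,775 + 200) = 3,295. DTI: 3,295 ÷ 7,850 = 42%, within the 45% cap
LTV: 34,100 ÷ 31,500 = 108.3%, within 115% cap
Score 664 is in the 620–671 band; LTV 108.3% is in the 98.01–109% band → 11.275%.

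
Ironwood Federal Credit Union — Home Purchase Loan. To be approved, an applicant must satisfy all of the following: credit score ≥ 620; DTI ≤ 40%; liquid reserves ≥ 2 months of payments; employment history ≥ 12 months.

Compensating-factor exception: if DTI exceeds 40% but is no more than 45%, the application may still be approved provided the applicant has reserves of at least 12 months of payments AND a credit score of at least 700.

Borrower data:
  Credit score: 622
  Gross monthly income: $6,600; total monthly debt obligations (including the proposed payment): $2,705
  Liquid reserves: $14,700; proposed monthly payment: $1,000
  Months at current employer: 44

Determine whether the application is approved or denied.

Credit score 622 ≥ 620 (meets base)
DTI: 2,705 ÷ 6,600 = 41%, over the 40% base limit.
Reserves = 14,700/1,000 = 14.7 months ≥ 2
Employment 44 ≥ 12 months
41% falls in the override range (40%–45%), so the compensating-factor test applies.
Reserves 14.7 ≥ 12 months; credit score 622 < 700.
Override conditions not both satisfied; exception does not apply.

Denied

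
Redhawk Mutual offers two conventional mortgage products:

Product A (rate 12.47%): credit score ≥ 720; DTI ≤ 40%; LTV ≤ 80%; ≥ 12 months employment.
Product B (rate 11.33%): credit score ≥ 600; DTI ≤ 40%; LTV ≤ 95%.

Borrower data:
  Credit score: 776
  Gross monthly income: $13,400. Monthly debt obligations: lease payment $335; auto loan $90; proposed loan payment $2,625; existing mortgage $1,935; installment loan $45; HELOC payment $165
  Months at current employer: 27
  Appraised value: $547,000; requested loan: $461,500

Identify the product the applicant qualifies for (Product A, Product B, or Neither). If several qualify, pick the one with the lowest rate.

Product B

Total debts = (335 + 90 + 2,625 + 1,935 + 45 + 165) = 5,195; DTI = 5,195/13,400 = 38.8%.
LTV = 461,500/547,000 = 84.4%.
Product A: score 776 ≥ 720; DTI 38.8% ≤ 40%; LTV 84.4% > 80%; employment 27 ≥ 12 mo → does not qualify.
Product B: score 776 ≥ 600; DTI 38.8% ≤ 40%; LTV 84.4% ≤ 95% → qualifies.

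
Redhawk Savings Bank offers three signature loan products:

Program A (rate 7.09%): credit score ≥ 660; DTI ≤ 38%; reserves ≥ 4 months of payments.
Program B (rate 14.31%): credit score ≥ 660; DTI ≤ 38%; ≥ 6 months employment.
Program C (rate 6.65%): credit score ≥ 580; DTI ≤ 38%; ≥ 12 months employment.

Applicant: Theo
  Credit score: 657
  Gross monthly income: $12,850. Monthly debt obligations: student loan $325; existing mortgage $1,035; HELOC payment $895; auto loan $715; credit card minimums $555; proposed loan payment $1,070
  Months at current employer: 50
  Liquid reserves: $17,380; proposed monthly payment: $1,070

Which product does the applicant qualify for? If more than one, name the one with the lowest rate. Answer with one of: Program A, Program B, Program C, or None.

Total debts = (325 + 1,035 + 895 + 715 + 555 + 1,070) = 4,595; DTI = 4,595/12,850 = 35.8%.
Reserves = 17,380/1,070 = 16.2 months.
Program A: score 657 < 660; DTI 35.8% ≤ 38%; reserves 16.2 ≥ 4 mo → does not qualify.
Program B: score 657 < 660; DTI 35.8% ≤ 38%; employment 50 ≥ 6 mo → does not qualify.
Program C: score 657 ≥ 580; DTI 35.8% ≤ 38%; employment 50 ≥ 12 mo → qualifies.

Program C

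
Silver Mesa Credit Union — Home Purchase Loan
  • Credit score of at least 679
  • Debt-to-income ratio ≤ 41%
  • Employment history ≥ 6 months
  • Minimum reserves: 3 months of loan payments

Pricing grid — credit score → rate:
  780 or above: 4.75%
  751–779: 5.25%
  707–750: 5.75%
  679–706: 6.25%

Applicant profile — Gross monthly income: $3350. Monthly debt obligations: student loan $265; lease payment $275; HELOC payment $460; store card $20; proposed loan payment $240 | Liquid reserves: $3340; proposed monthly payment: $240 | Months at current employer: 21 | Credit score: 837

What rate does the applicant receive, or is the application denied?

Credit score 837 ≥ 679 (meets minimum)
Liquid reserves cover 3,340/240 = 13.9 months — ≥ 3 required
Total monthly debts = (265 + 275 + 460 + 20 + 240) = 1,260. DTI = 1,260/3,350 = 37.6% ≤ 41%
Employment 21 ≥ 6 months
All requirements met. Score 837 falls in the 780 or above tier → 4.75%.

Approved at 4.75%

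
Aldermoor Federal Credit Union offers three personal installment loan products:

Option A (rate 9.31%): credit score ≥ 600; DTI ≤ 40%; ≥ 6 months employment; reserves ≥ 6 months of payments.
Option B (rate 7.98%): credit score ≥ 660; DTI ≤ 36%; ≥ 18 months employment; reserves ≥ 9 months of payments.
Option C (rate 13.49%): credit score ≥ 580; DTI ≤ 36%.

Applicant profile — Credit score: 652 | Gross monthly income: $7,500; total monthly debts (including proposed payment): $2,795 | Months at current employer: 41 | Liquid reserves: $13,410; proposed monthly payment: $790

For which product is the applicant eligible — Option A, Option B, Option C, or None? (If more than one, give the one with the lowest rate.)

Option A

DTI = 2,795/7,500 = 37.3%.
Reserves = 13,410/790 = 17.0 months.
Option A: score 652 ≥ 600; DTI 37.3% ≤ 40%; employment 41 ≥ 6 mo; reserves 17.0 ≥ 6 mo → qualifies.
Option B: score 652 < 660; DTI 37.3% > 36%; employment 41 ≥ 18 mo; reserves 17.0 ≥ 9 mo → does not qualify.
Option C: score 652 ≥ 580; DTI 37.3% > 36% → does not qualify.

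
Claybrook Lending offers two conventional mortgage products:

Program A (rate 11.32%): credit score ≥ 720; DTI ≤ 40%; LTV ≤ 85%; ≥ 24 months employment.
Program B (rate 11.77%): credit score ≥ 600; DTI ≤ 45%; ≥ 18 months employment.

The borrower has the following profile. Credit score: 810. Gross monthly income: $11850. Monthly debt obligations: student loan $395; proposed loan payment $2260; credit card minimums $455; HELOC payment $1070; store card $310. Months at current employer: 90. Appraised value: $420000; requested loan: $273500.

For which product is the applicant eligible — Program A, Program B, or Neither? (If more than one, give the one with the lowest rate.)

Program A

Total debts = (395 + 2,260 + 455 + 1,070 + 310) = 4,490; DTI = 4,490/11,850 = 37.9%.
LTV = 273,500/420,000 = 65.1%.
Program A: score 810 ≥ 720; DTI 37.9% ≤ 40%; LTV 65.1% ≤ 85%; employment 90 ≥ 24 mo → qualifies.
Program B: score 810 ≥ 600; DTI 37.9% ≤ 45%; employment 90 ≥ 18 mo → qualifies.
Qualifying: Program A, Program B. Lowest rate is 11.32% → Program A.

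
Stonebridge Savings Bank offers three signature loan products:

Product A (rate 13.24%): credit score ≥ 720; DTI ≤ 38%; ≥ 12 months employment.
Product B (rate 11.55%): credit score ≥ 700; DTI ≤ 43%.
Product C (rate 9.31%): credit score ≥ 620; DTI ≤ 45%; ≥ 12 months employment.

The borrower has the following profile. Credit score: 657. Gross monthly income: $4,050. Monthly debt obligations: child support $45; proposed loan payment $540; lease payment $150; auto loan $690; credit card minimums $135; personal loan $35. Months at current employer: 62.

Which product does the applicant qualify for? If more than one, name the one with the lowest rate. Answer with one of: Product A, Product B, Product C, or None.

Product C

Total debts = (45 + 540 + 150 + 690 + 135 + 35) = 1,595; DTI = 1,595/4,050 = 39.4%.
Product A: score 657 < 720; DTI 39.4% > 38%; employment 62 ≥ 12 mo → does not qualify.
Product B: score 657 < 700; DTI 39.4% ≤ 43% → does not qualify.
Product C: score 657 ≥ 620; DTI 39.4% ≤ 45%; employment 62 ≥ 12 mo → qualifies.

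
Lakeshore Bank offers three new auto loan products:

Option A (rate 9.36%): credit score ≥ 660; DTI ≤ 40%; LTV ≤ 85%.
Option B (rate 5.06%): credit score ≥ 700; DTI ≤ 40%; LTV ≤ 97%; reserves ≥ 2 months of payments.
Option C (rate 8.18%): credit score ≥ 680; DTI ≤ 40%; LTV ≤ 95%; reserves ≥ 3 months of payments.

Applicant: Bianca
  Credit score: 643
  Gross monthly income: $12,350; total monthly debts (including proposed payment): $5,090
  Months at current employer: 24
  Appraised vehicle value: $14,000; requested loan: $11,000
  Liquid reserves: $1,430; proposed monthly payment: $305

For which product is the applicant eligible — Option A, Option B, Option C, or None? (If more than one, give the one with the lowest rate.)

None

DTI = 5,090/12,350 = 41.2%.
LTV = 11,000/14,000 = 78.6%.
Reserves = 1,430/305 = 4.7 months.
Option A: score 643 < 660; DTI 41.2% > 40%; LTV 78.6% ≤ 85% → does not qualify.
Option B: score 643 < 700; DTI 41.2% > 40%; LTV 78.6% ≤ 97%; reserves 4.7 ≥ 2 mo → does not qualify.
Option C: score 643 < 680; DTI 41.2% > 40%; LTV 78.6% ≤ 95%; reserves 4.7 ≥ 3 mo → does not qualify.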